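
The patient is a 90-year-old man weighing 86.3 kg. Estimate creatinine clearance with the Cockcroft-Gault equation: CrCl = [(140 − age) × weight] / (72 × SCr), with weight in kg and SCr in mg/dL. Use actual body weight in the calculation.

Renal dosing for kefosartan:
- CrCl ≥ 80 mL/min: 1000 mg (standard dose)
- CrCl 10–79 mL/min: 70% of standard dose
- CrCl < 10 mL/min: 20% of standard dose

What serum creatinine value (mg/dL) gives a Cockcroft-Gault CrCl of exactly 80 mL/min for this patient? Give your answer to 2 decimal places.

0.75 mg/dL

Standard dose requires CrCl ≥ 80 mL/min.
Set (140 − 90) × 86.3 / (72 × SCr) = 80
SCr = (140 − 90) × 86.3 / (72 × 80) = 0.749 mg/dL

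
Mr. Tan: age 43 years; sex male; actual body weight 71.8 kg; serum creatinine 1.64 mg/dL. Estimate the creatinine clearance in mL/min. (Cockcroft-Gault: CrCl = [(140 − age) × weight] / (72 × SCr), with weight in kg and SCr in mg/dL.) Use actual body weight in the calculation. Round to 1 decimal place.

CrCl = (140 − 43) × 71.8 / (72 × 1.64) = 6964.6 / 118.08 ≈ 59.0 mL/min

59.0 mL/min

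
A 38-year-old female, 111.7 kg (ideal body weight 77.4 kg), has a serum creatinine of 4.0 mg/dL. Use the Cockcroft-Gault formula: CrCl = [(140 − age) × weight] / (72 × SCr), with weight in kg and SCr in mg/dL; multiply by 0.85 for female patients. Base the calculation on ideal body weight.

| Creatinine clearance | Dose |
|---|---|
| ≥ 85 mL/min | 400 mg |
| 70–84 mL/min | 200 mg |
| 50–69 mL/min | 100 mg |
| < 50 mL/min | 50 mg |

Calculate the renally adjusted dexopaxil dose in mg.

CrCl = (140 − 38) × 77.4 / (72 × 4) × 0.85 = 7894.8 / 288.00 × 0.85 ≈ 23.3 mL/min
CrCl ≈ 23 mL/min → bracket < 50 mL/min.
Dose for this bracket: 50 mg.

50 mg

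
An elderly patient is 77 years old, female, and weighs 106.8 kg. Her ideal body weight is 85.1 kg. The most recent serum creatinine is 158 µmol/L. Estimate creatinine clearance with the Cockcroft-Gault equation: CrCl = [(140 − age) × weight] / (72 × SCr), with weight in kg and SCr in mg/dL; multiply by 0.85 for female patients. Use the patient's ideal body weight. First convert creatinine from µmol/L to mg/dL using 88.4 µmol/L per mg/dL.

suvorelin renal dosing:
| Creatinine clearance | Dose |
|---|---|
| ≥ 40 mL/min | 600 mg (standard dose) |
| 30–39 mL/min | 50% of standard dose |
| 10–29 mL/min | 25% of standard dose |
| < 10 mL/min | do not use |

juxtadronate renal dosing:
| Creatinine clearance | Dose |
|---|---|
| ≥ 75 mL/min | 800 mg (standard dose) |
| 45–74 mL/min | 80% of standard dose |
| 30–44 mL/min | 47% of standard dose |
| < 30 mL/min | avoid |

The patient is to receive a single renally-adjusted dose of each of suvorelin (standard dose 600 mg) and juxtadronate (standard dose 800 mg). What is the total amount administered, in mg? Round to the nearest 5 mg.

SCr = 158 / 88.4 = 1.787 mg/dL
CrCl = (140 − 77) × 85.1 / (72 × 1.787) × 0.85 = 5361.3 / 128.66 × 0.85 ≈ 35.4 mL/min
CrCl ≈ 35 mL/min.
suvorelin: 30–39 mL/min → 50% of 600 mg = 300 mg.
juxtadronate: 30–44 mL/min → 47% of 800 mg = 376 mg.
Total = 300 + 376 = 676 mg.

675 mg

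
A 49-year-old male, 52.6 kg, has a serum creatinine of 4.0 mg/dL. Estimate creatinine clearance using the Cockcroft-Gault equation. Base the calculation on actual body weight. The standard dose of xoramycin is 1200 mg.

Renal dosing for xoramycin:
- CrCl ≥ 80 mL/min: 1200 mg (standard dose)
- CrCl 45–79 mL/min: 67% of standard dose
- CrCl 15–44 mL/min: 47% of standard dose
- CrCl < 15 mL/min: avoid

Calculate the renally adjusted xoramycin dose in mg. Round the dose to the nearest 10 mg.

CrCl = (140 − 49) × 52.6 / (72 × 4) = 4786.6 / 288.00 ≈ 16.6 mL/min
CrCl ≈ 17 mL/min → bracket 15–44 mL/min.
47% of 1200 mg = 564 mg → 560 mg

560 mg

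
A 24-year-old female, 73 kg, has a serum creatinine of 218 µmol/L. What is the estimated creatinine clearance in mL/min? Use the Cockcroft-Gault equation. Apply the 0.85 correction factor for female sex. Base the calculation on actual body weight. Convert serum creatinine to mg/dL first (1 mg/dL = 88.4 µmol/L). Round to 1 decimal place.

SCr = 218 / 88.4 = 2.466 mg/dL
CrCl = (140 − 24) × 73 / (72 × 2.466) × 0.85 = 8468.0 / 177.55 × 0.85 ≈ 40.5 mL/min

40.5 mL/min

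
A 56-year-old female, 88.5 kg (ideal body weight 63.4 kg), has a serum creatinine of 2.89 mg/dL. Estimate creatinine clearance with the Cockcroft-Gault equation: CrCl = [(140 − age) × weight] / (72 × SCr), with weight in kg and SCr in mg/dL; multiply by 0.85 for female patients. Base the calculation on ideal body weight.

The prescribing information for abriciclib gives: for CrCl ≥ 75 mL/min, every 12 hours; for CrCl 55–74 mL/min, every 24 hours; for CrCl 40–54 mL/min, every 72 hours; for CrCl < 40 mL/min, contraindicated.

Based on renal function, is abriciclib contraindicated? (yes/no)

yes

CrCl = (140 − 56) × 63.4 / (72 × 2.89) × 0.85 = 5325.6 / 208.08 × 0.85 ≈ 21.8 mL/min
CrCl ≈ 22 mL/min, which is < 40 mL/min.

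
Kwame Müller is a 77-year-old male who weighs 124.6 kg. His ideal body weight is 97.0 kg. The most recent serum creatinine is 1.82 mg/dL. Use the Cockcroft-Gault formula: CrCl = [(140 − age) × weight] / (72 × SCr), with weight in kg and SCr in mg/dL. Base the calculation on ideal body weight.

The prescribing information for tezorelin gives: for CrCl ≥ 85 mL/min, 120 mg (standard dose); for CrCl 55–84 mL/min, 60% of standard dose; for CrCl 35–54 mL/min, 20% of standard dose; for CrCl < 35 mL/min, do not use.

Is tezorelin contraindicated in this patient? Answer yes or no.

no

CrCl = (140 − 77) × 97 / (72 × 1.82) = 6111.0 / 131.04 ≈ 46.6 mL/min
CrCl ≈ 47 mL/min, which is ≥ 35 mL/min.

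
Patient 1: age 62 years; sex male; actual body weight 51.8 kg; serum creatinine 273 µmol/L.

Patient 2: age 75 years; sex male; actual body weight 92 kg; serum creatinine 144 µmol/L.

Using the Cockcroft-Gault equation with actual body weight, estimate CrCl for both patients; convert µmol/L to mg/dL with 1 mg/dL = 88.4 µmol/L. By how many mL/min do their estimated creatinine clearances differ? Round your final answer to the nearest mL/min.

33 mL/min

Patient 1: SCr = 273 / 88.4 = 3.088 mg/dL
Patient 1: CrCl = (140 − 62) × 51.8 / (72 × 3.088) = 4040.4 / 222.34 ≈ 18.2 mL/min
Patient 2: SCr = 144 / 88.4 = 1.629 mg/dL
Patient 2: CrCl = (140 − 75) × 92 / (72 × 1.629) = 5980.0 / 117.29 ≈ 51.0 mL/min
|18.2 − 51.0| = 32.8 mL/min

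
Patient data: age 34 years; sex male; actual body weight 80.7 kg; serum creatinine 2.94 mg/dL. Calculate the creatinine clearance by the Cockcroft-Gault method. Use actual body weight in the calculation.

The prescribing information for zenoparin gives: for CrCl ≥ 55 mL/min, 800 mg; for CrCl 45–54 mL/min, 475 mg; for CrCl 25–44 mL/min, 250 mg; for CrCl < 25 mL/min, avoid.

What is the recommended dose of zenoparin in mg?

CrCl = (140 − 34) × 80.7 / (72 × 2.94) = 8554.2 / 211.68 ≈ 40.4 mL/min
CrCl ≈ 40 mL/min → bracket 25–44 mL/min.
Dose for this bracket: 250 mg.

250 mg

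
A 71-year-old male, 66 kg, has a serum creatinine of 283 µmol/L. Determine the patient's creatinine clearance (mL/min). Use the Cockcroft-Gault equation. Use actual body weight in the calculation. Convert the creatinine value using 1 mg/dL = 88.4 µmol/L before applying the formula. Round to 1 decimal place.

SCr = 283 / 88.4 = 3.201 mg/dL
CrCl = (140 − 71) × 66 / (72 × 3.201) = 4554.0 / 230.47 ≈ 19.8 mL/min

19.8 mL/min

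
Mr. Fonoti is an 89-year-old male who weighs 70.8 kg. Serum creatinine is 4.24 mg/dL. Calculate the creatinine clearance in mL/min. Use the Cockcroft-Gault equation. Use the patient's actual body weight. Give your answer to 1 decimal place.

11.8 mL/min

CrCl = (140 − 89) × 70.8 / (72 × 4.24) = 3610.8 / 305.28 ≈ 11.8 mL/min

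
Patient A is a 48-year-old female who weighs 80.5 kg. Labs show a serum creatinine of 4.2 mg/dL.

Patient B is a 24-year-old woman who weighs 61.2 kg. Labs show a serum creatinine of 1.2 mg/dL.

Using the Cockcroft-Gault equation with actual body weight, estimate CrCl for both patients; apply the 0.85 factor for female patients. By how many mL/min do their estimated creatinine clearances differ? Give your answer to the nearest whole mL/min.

Patient A: CrCl = (140 − 48) × 80.5 / (72 × 4.2) × 0.85 = 7406.0 / 302.40 × 0.85 ≈ 20.8 mL/min
Patient B: CrCl = (140 − 24) × 61.2 / (72 × 1.2) × 0.85 = 7099.2 / 86.40 × 0.85 ≈ 69.8 mL/min
|20.8 − 69.8| = 49.0 mL/min

49 mL/min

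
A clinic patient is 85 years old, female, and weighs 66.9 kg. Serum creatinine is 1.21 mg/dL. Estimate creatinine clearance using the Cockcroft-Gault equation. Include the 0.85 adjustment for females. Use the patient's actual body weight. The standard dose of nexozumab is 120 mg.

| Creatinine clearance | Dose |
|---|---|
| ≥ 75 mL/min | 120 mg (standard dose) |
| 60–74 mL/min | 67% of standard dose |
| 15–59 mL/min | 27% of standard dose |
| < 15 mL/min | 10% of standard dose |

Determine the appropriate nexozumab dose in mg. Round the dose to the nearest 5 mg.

30 mg

CrCl = (140 − 85) × 66.9 / (72 × 1.21) × 0.85 = 3679.5 / 87.12 × 0.85 ≈ 35.9 mL/min
CrCl ≈ 36 mL/min → bracket 15–59 mL/min.
27% of 120 mg = 32.4 mg → 30 mg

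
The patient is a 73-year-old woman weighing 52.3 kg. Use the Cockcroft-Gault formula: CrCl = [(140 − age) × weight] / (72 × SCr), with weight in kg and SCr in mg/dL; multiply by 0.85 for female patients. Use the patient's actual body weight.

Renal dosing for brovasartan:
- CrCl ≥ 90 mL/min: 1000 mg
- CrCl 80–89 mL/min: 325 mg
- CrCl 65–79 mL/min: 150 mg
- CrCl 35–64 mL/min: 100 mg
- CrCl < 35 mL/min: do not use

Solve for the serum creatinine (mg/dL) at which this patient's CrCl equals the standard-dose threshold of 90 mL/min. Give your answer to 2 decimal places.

Standard dose requires CrCl ≥ 90 mL/min.
Set (140 − 73) × 52.3 × 0.85 / (72 × SCr) = 90
SCr = (140 − 73) × 52.3 × 0.85 / (72 × 90) = 0.460 mg/dL

0.46 mg/dL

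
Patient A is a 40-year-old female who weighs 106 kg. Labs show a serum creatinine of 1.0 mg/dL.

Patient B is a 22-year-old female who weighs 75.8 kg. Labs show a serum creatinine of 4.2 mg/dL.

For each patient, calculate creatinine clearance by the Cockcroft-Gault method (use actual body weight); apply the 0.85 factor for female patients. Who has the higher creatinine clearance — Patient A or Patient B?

Patient A: CrCl = (140 − 40) × 106 / (72 × 1) × 0.85 = 10600.0 / 72.00 × 0.85 ≈ 125.1 mL/min
Patient B: CrCl = (140 − 22) × 75.8 / (72 × 4.2) × 0.85 = 8944.4 / 302.40 × 0.85 ≈ 25.1 mL/min
125.1 vs 25.1 mL/min → Patient A is higher.

Patient A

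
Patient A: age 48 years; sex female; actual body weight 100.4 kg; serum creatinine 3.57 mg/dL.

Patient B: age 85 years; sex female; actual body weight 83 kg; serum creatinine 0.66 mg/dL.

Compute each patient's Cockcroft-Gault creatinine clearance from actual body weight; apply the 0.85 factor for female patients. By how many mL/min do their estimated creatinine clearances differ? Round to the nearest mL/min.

Patient A: CrCl = (140 − 48) × 100.4 / (72 × 3.57) × 0.85 = 9236.8 / 257.04 × 0.85 ≈ 30.5 mL/min
Patient B: CrCl = (140 − 85) × 83 / (72 × 0.66) × 0.85 = 4565.0 / 47.52 × 0.85 ≈ 81.7 mL/min
|30.5 − 81.7| = 51.2 mL/min

51 mL/min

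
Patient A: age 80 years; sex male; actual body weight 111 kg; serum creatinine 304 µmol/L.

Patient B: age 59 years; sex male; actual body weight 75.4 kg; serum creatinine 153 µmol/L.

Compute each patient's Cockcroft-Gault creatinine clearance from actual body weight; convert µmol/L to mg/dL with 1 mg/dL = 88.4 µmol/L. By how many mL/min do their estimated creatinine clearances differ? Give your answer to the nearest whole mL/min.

Patient A: SCr = 304 / 88.4 = 3.439 mg/dL
Patient A: CrCl = (140 − 80) × 111 / (72 × 3.439) = 6660.0 / 247.61 ≈ 26.9 mL/min
Patient B: SCr = 153 / 88.4 = 1.731 mg/dL
Patient B: CrCl = (140 − 59) × 75.4 / (72 × 1.731) = 6107.4 / 124.63 ≈ 49.0 mL/min
|26.9 − 49.0| = 22.1 mL/min

22 mL/min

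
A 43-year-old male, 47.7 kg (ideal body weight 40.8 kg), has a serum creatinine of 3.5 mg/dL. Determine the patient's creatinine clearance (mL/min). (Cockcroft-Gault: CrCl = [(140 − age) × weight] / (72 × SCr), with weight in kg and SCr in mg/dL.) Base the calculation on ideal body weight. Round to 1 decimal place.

CrCl = (140 − 43) × 40.8 / (72 × 3.5) = 3957.6 / 252.00 ≈ 15.7 mL/min

15.7 mL/min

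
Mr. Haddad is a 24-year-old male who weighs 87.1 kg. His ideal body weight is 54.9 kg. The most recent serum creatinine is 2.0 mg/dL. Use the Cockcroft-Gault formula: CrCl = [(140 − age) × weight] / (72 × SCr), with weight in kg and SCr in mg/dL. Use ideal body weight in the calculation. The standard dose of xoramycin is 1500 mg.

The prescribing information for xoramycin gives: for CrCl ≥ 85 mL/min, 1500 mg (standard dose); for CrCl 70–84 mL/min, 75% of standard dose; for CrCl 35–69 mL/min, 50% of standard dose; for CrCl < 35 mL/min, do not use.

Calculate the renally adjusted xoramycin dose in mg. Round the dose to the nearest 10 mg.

750 mg

CrCl = (140 − 24) × 54.9 / (72 × 2) = 6368.4 / 144.00 ≈ 44.2 mL/min
CrCl ≈ 44 mL/min → bracket 35–69 mL/min.
50% of 1500 mg = 750 mg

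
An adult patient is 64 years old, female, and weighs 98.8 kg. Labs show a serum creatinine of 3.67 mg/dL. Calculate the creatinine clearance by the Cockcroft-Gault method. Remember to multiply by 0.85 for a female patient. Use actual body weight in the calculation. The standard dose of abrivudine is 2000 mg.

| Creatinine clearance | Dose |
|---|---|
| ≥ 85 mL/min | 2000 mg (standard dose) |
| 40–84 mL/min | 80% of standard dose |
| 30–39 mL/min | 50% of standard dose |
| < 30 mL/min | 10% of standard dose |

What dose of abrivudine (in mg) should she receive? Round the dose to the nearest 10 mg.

200 mg

CrCl = (140 − 64) × 98.8 / (72 × 3.67) × 0.85 = 7508.8 / 264.24 × 0.85 ≈ 24.2 mL/min
CrCl ≈ 24 mL/min → bracket < 30 mL/min.
10% of 2000 mg = 200 mg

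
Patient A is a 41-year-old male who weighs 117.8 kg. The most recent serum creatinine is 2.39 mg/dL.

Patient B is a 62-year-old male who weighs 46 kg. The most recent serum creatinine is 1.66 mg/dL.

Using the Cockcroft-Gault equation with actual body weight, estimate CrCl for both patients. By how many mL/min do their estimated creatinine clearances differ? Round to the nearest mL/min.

38 mL/min

Patient A: CrCl = (140 − 41) × 117.8 / (72 × 2.39) = 11662.2 / 172.08 ≈ 67.8 mL/min
Patient B: CrCl = (140 − 62) × 46 / (72 × 1.66) = 3588.0 / 119.52 ≈ 30.0 mL/min
|67.8 − 30.0| = 37.8 mL/min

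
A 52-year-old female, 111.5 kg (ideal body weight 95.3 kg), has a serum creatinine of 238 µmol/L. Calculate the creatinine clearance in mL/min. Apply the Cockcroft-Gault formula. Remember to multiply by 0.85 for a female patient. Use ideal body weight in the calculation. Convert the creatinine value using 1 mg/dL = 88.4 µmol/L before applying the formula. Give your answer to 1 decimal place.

SCr = 238 / 88.4 = 2.692 mg/dL
CrCl = (140 − 52) × 95.3 / (72 × 2.692) × 0.85 = 8386.4 / 193.82 × 0.85 ≈ 36.8 mL/min

36.8 mL/min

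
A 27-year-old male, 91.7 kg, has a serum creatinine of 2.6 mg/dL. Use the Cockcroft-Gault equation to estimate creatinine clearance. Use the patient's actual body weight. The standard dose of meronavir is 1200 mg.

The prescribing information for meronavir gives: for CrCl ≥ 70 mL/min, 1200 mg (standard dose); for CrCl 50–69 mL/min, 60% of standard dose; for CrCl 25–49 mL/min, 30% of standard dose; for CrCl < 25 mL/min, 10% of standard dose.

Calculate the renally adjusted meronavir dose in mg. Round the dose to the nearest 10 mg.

CrCl = (140 − 27) × 91.7 / (72 × 2.6) = 10362.1 / 187.20 ≈ 55.4 mL/min
CrCl ≈ 55 mL/min → bracket 50–69 mL/min.
60% of 1200 mg = 720 mg

720 mg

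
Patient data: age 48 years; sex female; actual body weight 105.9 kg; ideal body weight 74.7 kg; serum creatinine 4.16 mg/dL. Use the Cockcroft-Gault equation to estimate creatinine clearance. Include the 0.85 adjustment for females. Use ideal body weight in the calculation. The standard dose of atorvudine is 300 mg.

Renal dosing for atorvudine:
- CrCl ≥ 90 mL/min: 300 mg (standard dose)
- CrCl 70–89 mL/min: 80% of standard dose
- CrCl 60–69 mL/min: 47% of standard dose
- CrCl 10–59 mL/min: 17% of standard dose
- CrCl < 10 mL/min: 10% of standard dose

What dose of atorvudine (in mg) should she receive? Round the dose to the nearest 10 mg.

CrCl = (140 − 48) × 74.7 / (72 × 4.16) × 0.85 = 6872.4 / 299.52 × 0.85 ≈ 19.5 mL/min
CrCl ≈ 20 mL/min → bracket 10–59 mL/min.
17% of 300 mg = 51 mg → 50 mg

50 mg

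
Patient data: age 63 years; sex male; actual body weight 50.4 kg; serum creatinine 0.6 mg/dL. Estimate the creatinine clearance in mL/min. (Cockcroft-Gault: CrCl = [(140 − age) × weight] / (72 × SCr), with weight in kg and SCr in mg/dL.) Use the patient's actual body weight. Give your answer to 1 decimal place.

CrCl = (140 − 63) × 50.4 / (72 × 0.6) = 3880.8 / 43.20 ≈ 89.8 mL/min

89.8 mL/min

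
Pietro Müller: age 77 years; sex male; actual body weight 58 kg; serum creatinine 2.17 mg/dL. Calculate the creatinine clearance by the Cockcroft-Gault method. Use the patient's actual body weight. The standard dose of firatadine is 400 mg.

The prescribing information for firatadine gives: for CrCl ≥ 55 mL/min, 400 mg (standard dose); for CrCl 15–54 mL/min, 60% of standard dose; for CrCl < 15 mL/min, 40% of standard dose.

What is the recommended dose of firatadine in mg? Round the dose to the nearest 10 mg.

240 mg

CrCl = (140 − 77) × 58 / (72 × 2.17) = 3654.0 / 156.24 ≈ 23.4 mL/min
CrCl ≈ 23 mL/min → bracket 15–54 mL/min.
60% of 400 mg = 240 mg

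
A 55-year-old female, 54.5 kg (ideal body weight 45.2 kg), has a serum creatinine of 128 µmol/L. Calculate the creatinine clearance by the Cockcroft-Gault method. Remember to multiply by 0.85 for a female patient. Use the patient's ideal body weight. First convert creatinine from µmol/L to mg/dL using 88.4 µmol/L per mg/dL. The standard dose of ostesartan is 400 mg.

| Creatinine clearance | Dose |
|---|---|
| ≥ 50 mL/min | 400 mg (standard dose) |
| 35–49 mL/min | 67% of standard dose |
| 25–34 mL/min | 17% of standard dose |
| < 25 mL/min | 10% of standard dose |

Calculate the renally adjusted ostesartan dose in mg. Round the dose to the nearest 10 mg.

70 mg

SCr = 128 / 88.4 = 1.448 mg/dL
CrCl = (140 − 55) × 45.2 / (72 × 1.448) × 0.85 = 3842.0 / 104.26 × 0.85 ≈ 31.3 mL/min
CrCl ≈ 31 mL/min → bracket 25–34 mL/min.
17% of 400 mg = 68 mg → 70 mg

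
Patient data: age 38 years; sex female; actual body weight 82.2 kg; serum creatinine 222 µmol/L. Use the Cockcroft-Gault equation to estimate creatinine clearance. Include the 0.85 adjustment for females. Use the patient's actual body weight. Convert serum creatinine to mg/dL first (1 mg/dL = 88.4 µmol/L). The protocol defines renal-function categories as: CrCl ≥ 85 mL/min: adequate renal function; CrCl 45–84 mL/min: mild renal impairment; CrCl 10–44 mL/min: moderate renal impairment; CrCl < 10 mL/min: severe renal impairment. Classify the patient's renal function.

SCr = 222 / 88.4 = 2.511 mg/dL
CrCl = (140 − 38) × 82.2 / (72 × 2.511) × 0.85 = 8384.4 / 180.79 × 0.85 ≈ 39.4 mL/min
39 mL/min falls in the 'moderate renal impairment' range.

moderate renal impairment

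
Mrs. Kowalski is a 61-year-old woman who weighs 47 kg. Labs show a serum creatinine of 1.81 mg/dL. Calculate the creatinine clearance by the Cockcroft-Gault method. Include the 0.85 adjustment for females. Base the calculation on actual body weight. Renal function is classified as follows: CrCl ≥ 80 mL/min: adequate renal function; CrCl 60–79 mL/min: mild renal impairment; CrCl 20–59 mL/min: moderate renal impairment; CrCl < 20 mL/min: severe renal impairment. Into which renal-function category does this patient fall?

CrCl = (140 − 61) × 47 / (72 × 1.81) × 0.85 = 3713.0 / 130.32 × 0.85 ≈ 24.2 mL/min
24 mL/min falls in the 'moderate renal impairment' range.

moderate renal impairment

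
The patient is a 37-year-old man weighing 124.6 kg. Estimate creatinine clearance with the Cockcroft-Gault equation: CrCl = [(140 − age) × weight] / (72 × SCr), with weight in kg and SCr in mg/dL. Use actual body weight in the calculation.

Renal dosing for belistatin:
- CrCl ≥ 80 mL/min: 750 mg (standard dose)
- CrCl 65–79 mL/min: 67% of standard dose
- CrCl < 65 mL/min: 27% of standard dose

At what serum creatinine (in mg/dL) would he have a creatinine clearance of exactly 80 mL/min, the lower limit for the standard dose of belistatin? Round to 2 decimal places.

2.23 mg/dL

Standard dose requires CrCl ≥ 80 mL/min.
Set (140 − 37) × 124.6 / (72 × SCr) = 80
SCr = (140 − 37) × 124.6 / (72 × 80) = 2.228 mg/dL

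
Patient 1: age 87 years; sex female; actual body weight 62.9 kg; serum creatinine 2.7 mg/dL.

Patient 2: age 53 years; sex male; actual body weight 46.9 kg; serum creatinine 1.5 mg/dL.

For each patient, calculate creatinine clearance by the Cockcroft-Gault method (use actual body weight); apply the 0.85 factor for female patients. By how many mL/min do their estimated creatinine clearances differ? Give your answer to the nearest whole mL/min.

Patient 1: CrCl = (140 − 87) × 62.9 / (72 × 2.7) × 0.85 = 3333.7 / 194.40 × 0.85 ≈ 14.6 mL/min
Patient 2: CrCl = (140 − 53) × 46.9 / (72 × 1.5) = 4080.3 / 108.00 ≈ 37.8 mL/min
|14.6 − 37.8| = 23.2 mL/min

23 mL/min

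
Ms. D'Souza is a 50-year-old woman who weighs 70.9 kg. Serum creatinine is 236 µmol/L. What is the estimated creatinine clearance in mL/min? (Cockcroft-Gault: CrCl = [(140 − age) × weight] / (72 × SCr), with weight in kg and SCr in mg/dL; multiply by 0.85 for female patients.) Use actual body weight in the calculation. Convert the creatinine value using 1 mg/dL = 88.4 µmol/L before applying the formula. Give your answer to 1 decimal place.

28.2 mL/min

SCr = 236 / 88.4 = 2.67 mg/dL
CrCl = (140 − 50) × 70.9 / (72 × 2.67) × 0.85 = 6381.0 / 192.24 × 0.85 ≈ 28.2 mL/min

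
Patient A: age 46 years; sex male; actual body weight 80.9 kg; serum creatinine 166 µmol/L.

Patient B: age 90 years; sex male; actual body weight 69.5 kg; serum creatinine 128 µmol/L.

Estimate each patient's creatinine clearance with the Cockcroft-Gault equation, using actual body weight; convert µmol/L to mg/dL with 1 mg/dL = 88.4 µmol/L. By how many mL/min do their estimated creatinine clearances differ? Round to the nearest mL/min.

Patient A: SCr = 166 / 88.4 = 1.878 mg/dL
Patient A: CrCl = (140 − 46) × 80.9 / (72 × 1.878) = 7604.6 / 135.22 ≈ 56.2 mL/min
Patient B: SCr = 128 / 88.4 = 1.448 mg/dL
Patient B: CrCl = (140 − 90) × 69.5 / (72 × 1.448) = 3475.0 / 104.26 ≈ 33.3 mL/min
|56.2 − 33.3| = 22.9 mL/min

23 mL/min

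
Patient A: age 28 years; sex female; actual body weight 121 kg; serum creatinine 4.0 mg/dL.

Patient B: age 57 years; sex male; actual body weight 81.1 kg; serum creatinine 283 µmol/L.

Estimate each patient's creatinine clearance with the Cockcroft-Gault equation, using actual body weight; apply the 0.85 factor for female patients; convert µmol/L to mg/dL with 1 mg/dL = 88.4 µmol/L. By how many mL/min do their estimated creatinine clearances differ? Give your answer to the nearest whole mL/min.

Patient A: CrCl = (140 − 28) × 121 / (72 × 4) × 0.85 = 13552.0 / 288.00 × 0.85 ≈ 40.0 mL/min
Patient B: SCr = 283 / 88.4 = 3.201 mg/dL
Patient B: CrCl = (140 − 57) × 81.1 / (72 × 3.201) = 6731.3 / 230.47 ≈ 29.2 mL/min
|40.0 − 29.2| = 10.8 mL/min

11 mL/min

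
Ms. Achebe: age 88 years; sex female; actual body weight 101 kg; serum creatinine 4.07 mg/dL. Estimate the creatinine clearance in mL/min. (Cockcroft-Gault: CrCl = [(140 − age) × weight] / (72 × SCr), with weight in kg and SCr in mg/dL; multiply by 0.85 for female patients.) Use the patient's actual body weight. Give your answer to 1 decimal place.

15.2 mL/min

CrCl = (140 − 88) × 101 / (72 × 4.07) × 0.85 = 5252.0 / 293.04 × 0.85 ≈ 15.2 mL/min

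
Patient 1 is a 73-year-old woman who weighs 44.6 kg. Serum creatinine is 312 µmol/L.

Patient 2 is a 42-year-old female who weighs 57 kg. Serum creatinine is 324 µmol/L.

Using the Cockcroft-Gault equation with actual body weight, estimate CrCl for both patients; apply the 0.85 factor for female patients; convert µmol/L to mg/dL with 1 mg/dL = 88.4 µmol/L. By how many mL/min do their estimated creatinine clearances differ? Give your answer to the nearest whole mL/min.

Patient 1: SCr = 312 / 88.4 = 3.529 mg/dL
Patient 1: CrCl = (140 − 73) × 44.6 / (72 × 3.529) × 0.85 = 2988.2 / 254.09 × 0.85 ≈ 10.0 mL/min
Patient 2: SCr = 324 / 88.4 = 3.665 mg/dL
Patient 2: CrCl = (140 − 42) × 57 / (72 × 3.665) × 0.85 = 5586.0 / 263.88 × 0.85 ≈ 18.0 mL/min
|10.0 − 18.0| = 8.0 mL/min

8 mL/min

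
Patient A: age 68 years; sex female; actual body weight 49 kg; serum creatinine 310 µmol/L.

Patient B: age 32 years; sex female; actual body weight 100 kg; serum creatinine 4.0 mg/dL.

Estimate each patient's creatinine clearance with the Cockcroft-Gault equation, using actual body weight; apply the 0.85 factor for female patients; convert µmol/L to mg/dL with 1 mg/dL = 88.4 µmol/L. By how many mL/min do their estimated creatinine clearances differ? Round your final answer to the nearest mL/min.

Patient A: SCr = 310 / 88.4 = 3.507 mg/dL
Patient A: CrCl = (140 − 68) × 49 / (72 × 3.507) × 0.85 = 3528.0 / 252.50 × 0.85 ≈ 11.9 mL/min
Patient B: CrCl = (140 − 32) × 100 / (72 × 4) × 0.85 = 10800.0 / 288.00 × 0.85 ≈ 31.9 mL/min
|11.9 − 31.9| = 20.0 mL/min

20 mL/min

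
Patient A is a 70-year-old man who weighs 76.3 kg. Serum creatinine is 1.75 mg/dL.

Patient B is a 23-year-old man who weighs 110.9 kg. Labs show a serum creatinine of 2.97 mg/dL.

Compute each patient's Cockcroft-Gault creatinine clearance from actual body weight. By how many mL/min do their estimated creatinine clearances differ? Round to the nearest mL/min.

18 mL/min

Patient A: CrCl = (140 − 70) × 76.3 / (72 × 1.75) = 5341.0 / 126.00 ≈ 42.4 mL/min
Patient B: CrCl = (140 − 23) × 110.9 / (72 × 2.97) = 12975.3 / 213.84 ≈ 60.7 mL/min
|42.4 − 60.7| = 18.3 mL/min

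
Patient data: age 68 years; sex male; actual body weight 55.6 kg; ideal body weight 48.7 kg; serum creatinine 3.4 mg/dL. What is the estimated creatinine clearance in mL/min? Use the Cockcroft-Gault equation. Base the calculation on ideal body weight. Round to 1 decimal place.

14.3 mL/min

CrCl = (140 − 68) × 48.7 / (72 × 3.4) = 3506.4 / 244.80 ≈ 14.3 mL/min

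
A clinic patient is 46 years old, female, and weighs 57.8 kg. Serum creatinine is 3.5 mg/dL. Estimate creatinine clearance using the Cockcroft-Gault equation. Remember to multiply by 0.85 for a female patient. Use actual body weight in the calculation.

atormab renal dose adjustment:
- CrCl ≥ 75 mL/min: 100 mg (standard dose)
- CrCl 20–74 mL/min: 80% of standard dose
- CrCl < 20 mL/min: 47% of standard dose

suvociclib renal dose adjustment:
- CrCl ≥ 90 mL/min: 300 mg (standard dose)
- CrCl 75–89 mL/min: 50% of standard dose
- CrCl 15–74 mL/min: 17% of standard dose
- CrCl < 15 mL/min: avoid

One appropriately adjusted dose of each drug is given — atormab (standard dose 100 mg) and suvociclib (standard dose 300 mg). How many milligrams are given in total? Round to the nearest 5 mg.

CrCl = (140 − 46) × 57.8 / (72 × 3.5) × 0.85 = 5433.2 / 252.00 × 0.85 ≈ 18.3 mL/min
CrCl ≈ 18 mL/min.
atormab: < 20 mL/min → 47% of 100 mg = 47 mg.
suvociclib: 15–74 mL/min → 17% of 300 mg = 51 mg.
Total = 47 + 51 = 98 mg.

100 mg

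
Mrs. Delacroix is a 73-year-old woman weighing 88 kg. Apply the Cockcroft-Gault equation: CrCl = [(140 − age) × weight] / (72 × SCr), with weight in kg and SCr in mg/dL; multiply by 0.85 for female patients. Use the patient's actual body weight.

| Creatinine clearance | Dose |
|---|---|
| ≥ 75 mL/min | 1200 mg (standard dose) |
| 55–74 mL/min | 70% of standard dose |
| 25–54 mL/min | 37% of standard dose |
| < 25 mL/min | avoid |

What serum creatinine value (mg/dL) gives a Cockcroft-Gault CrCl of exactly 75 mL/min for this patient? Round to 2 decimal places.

0.93 mg/dL

Standard dose requires CrCl ≥ 75 mL/min.
Set (140 − 73) × 88 × 0.85 / (72 × SCr) = 75
SCr = (140 − 73) × 88 × 0.85 / (72 × 75) = 0.928 mg/dL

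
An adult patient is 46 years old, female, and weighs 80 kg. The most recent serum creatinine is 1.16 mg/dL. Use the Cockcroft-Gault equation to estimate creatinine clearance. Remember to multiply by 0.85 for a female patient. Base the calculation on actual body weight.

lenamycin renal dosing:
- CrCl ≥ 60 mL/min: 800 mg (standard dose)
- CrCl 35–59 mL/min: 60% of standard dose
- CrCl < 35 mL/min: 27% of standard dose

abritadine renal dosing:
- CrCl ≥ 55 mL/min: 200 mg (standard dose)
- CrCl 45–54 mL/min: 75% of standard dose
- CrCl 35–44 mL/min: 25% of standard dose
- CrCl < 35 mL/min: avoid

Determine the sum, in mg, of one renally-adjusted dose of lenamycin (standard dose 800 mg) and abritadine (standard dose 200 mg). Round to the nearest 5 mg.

1000 mg

CrCl = (140 − 46) × 80 / (72 × 1.16) × 0.85 = 7520.0 / 83.52 × 0.85 ≈ 76.5 mL/min
CrCl ≈ 77 mL/min.
lenamycin: ≥ 60 mL/min → 100% of 800 mg = 800 mg.
abritadine: ≥ 55 mL/min → 100% of 200 mg = 200 mg.
Total = 800 + 200 = 1000 mg.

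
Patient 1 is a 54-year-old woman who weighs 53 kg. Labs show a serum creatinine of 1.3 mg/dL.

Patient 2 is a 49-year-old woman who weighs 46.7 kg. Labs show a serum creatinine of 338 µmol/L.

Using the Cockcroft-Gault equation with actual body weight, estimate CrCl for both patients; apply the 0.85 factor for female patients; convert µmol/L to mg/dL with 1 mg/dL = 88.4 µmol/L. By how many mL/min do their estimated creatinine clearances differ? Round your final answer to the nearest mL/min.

Patient 1: CrCl = (140 − 54) × 53 / (72 × 1.3) × 0.85 = 4558.0 / 93.60 × 0.85 ≈ 41.4 mL/min
Patient 2: SCr = 338 / 88.4 = 3.824 mg/dL
Patient 2: CrCl = (140 − 49) × 46.7 / (72 × 3.824) × 0.85 = 4249.7 / 275.33 × 0.85 ≈ 13.1 mL/min
|41.4 − 13.1| = 28.3 mL/min

28 mL/min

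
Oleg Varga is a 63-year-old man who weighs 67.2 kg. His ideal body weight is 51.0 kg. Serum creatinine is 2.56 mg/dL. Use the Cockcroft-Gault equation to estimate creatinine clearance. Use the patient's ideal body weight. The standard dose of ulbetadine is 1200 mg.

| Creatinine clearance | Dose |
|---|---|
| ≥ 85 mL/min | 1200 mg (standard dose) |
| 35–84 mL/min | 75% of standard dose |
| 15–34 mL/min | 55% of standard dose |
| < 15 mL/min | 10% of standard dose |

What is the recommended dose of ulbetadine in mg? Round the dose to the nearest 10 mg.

660 mg

CrCl = (140 − 63) × 51 / (72 × 2.56) = 3927.0 / 184.32 ≈ 21.3 mL/min
CrCl ≈ 21 mL/min → bracket 15–34 mL/min.
55% of 1200 mg = 660 mg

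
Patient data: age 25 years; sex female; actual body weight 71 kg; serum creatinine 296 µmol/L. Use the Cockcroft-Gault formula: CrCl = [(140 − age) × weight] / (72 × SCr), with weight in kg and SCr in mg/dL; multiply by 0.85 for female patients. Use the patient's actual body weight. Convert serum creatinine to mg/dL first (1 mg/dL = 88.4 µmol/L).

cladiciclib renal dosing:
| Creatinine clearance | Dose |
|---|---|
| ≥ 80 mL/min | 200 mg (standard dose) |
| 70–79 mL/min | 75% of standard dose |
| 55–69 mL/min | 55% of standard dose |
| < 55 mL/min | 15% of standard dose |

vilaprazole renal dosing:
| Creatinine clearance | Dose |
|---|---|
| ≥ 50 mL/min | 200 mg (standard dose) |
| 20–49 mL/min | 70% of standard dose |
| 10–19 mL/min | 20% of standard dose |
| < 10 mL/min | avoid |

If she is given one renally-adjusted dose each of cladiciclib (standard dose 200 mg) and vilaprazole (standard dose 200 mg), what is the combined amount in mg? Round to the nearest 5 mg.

170 mg

SCr = 296 / 88.4 = 3.348 mg/dL
CrCl = (140 − 25) × 71 / (72 × 3.348) × 0.85 = 8165.0 / 241.06 × 0.85 ≈ 28.8 mL/min
CrCl ≈ 29 mL/min.
cladiciclib: < 55 mL/min → 15% of 200 mg = 30 mg.
vilaprazole: 20–49 mL/min → 70% of 200 mg = 140 mg.
Total = 30 + 140 = 170 mg.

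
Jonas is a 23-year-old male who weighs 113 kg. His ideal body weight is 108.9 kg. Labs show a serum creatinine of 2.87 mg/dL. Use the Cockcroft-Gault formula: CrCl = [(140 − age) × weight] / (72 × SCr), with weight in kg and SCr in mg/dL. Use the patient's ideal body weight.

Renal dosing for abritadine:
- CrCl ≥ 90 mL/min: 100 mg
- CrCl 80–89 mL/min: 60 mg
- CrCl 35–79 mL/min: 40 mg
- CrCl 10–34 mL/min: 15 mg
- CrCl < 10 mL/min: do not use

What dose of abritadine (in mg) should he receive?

CrCl = (140 − 23) × 108.9 / (72 × 2.87) = 12741.3 / 206.64 ≈ 61.7 mL/min
CrCl ≈ 62 mL/min → bracket 35–79 mL/min.
Dose for this bracket: 40 mg.

40 mg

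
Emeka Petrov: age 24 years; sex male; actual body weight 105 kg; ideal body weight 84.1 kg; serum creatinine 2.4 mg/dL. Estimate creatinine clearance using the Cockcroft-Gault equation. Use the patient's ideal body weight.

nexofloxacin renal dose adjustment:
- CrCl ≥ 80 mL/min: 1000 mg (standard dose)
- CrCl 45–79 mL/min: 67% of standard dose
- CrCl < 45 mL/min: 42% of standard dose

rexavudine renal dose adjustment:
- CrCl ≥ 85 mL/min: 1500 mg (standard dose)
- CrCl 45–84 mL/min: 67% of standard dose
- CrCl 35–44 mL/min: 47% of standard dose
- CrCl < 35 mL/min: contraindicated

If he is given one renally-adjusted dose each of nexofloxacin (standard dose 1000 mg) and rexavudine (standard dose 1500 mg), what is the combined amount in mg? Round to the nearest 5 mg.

CrCl = (140 − 24) × 84.1 / (72 × 2.4) = 9755.6 / 172.80 ≈ 56.5 mL/min
CrCl ≈ 56 mL/min.
nexofloxacin: 45–79 mL/min → 67% of 1000 mg = 670 mg.
rexavudine: 45–84 mL/min → 67% of 1500 mg = 1005 mg.
Total = 670 + 1005 = 1675 mg.

1675 mg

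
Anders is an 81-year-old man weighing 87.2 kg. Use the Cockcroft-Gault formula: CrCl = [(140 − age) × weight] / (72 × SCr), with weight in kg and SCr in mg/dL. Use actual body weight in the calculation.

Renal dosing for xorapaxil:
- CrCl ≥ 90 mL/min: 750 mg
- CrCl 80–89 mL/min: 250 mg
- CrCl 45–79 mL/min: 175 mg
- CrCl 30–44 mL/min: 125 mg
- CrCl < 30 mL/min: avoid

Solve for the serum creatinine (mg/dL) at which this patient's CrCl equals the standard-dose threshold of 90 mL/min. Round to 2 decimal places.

Standard dose requires CrCl ≥ 90 mL/min.
Set (140 − 81) × 87.2 / (72 × SCr) = 90
SCr = (140 − 81) × 87.2 / (72 × 90) = 0.794 mg/dL

0.79 mg/dL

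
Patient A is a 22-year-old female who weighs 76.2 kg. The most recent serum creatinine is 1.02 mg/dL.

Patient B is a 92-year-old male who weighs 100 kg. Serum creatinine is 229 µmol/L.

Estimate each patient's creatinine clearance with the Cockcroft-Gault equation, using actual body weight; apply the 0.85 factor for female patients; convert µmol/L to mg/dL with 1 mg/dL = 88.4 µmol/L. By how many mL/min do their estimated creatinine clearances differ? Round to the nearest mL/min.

Patient A: CrCl = (140 − 22) × 76.2 / (72 × 1.02) × 0.85 = 8991.6 / 73.44 × 0.85 ≈ 104.1 mL/min
Patient B: SCr = 229 / 88.4 = 2.59 mg/dL
Patient B: CrCl = (140 − 92) × 100 / (72 × 2.59) = 4800.0 / 186.48 ≈ 25.7 mL/min
|104.1 − 25.7| = 78.4 mL/min

78 mL/min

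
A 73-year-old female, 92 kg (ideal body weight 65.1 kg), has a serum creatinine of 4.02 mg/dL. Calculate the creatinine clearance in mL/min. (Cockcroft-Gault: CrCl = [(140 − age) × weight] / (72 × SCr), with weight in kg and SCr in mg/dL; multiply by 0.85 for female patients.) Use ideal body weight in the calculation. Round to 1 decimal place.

CrCl = (140 − 73) × 65.1 / (72 × 4.02) × 0.85 = 4361.7 / 289.44 × 0.85 ≈ 12.8 mL/min

12.8 mL/min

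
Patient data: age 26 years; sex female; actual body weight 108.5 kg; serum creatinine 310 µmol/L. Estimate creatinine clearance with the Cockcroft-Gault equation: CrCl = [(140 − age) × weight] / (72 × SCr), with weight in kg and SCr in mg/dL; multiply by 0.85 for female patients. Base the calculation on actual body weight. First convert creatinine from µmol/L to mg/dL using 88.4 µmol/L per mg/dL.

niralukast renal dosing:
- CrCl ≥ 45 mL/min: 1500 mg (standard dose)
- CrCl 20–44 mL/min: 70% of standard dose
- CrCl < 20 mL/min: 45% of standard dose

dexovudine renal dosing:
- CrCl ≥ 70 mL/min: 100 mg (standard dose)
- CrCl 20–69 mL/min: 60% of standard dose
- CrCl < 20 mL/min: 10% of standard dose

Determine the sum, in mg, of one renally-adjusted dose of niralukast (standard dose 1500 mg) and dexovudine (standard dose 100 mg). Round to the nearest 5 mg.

SCr = 310 / 88.4 = 3.507 mg/dL
CrCl = (140 − 26) × 108.5 / (72 × 3.507) × 0.85 = 12369.0 / 252.50 × 0.85 ≈ 41.6 mL/min
CrCl ≈ 42 mL/min.
niralukast: 20–44 mL/min → 70% of 1500 mg = 1050 mg.
dexovudine: 20–69 mL/min → 60% of 100 mg = 60 mg.
Total = 1050 + 60 = 1110 mg.

1110 mg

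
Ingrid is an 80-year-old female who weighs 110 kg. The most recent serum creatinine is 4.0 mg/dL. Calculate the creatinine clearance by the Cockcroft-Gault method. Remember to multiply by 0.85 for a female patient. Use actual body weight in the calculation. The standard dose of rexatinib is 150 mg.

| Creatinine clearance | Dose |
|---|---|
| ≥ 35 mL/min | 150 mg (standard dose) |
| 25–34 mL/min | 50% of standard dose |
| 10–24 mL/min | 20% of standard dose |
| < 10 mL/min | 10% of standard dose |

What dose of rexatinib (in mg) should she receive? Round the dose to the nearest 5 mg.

CrCl = (140 − 80) × 110 / (72 × 4) × 0.85 = 6600.0 / 288.00 × 0.85 ≈ 19.5 mL/min
CrCl ≈ 19 mL/min → bracket 10–24 mL/min.
20% of 150 mg = 30 mg

30 mg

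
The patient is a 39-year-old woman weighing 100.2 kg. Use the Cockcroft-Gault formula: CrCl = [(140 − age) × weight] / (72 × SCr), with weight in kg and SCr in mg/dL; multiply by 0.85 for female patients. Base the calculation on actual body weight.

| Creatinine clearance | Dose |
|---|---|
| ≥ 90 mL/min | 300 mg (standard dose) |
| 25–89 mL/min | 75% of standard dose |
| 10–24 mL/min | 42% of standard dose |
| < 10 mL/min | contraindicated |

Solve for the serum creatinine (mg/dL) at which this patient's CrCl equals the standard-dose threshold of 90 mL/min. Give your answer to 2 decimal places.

Standard dose requires CrCl ≥ 90 mL/min.
Set (140 − 39) × 100.2 × 0.85 / (72 × SCr) = 90
SCr = (140 − 39) × 100.2 × 0.85 / (72 × 90) = 1.327 mg/dL

1.33 mg/dL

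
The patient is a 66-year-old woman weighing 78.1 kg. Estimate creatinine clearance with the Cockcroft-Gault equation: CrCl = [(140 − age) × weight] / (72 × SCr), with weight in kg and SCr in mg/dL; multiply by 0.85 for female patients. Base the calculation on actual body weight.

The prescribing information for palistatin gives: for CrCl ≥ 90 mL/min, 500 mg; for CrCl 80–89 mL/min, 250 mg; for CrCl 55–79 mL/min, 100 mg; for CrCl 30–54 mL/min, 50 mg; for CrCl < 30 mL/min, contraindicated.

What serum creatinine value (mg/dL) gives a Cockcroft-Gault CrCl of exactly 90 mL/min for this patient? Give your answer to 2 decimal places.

0.76 mg/dL

Standard dose requires CrCl ≥ 90 mL/min.
Set (140 − 66) × 78.1 × 0.85 / (72 × SCr) = 90
SCr = (140 − 66) × 78.1 × 0.85 / (72 × 90) = 0.758 mg/dL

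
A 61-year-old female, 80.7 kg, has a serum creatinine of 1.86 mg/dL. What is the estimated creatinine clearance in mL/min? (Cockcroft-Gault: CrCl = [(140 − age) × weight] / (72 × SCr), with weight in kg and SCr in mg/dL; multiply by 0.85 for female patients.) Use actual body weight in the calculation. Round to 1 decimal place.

40.5 mL/min

CrCl = (140 − 61) × 80.7 / (72 × 1.86) × 0.85 = 6375.3 / 133.92 × 0.85 ≈ 40.5 mL/min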